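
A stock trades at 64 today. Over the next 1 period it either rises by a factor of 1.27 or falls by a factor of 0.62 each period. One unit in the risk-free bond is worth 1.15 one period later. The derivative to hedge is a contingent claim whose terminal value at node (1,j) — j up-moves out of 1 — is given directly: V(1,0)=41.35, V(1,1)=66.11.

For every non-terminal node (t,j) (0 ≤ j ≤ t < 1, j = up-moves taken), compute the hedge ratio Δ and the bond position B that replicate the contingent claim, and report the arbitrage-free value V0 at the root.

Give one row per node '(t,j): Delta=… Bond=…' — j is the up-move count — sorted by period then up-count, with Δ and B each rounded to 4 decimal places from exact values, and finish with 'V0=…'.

Since d<R<u, set p* = (R−d)/(u−d) = 0.8154; price each node as the discounted p*-expectation of its children.
At expiry t=1: V(1,0)=41.3500, V(1,1)=66.1100
  t=0,j=0: stock 64.0000 → up 81.2800 (V=66.1100), down 39.6800 (V=41.3500). Price 53.5121; hedge Δ=0.5952, bond B=15.4198.
Each (Δ,B) replicates both successor values, so the strategy is self-financing and V0 is arbitrage-free.

(0,0): Delta=0.5952 Bond=15.4198
V0=53.5121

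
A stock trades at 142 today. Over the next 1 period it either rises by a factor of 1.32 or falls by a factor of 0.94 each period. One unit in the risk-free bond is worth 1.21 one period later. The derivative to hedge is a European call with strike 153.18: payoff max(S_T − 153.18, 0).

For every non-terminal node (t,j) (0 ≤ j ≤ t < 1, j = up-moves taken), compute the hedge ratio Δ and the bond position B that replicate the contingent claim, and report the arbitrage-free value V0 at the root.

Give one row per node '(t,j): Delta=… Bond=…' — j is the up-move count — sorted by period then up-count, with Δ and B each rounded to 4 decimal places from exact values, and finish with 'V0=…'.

(0,0): Delta=0.6349 Bond=-70.0400
V0=20.1179

The replicating-portfolio and risk-neutral prices coincide; use p* = (1.21−0.94)/(1.32−0.94) = 0.7105 for the latter.
Terminal values V(1,·): V(1,0)=0.0000, V(1,1)=34.2600
(0,0): S=142.0000. Δ = (V_up−V_dn)/(S_up−S_dn) = (34.2600−0.0000)/(187.4400−133.4800) = 0.6349. V = [p*·34.2600 + (1−p*)·0.0000]/1.21 = 20.1179. B = V − Δ·S = -70.0400.
Self-financing check: at every node Δ·S+B equals the discounted successor values.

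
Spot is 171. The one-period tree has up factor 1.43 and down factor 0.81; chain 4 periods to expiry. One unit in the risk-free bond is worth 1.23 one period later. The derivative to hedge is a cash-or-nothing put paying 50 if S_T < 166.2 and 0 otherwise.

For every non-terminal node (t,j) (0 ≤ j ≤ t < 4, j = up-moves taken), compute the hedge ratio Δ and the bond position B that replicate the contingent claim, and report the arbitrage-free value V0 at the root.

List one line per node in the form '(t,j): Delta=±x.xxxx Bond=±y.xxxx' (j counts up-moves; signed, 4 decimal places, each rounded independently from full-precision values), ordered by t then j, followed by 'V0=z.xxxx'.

No-arbitrage ⇒ martingale measure with p* = (R−d)/(u−d) = 0.6774.
At expiry t=4: V(4,0)=50.0000, V(4,1)=50.0000, V(4,2)=0.0000, V(4,3)=0.0000, V(4,4)=0.0000
  t=3,j=0: stock 90.8764 → up 129.9533 (V=50.0000), down 73.6099 (V=50.0000). Price 40.6504; hedge Δ=0.0000, bond B=40.6504.
  t=3,j=1: stock 160.4361 → up 229.4237 (V=0.0000), down 129.9533 (V=50.0000). Price 13.1130; hedge Δ=-0.5027, bond B=93.7582.
  t=3,j=2: stock 283.2391 → up 405.0319 (V=0.0000), down 229.4237 (V=0.0000). Price 0.0000; hedge Δ=0.0000, bond B=0.0000.
  t=3,j=3: stock 500.0394 → up 715.0563 (V=0.0000), down 405.0319 (V=0.0000). Price 0.0000; hedge Δ=0.0000, bond B=0.0000.
  t=2,j=0: stock 112.1931 → up 160.4361 (V=13.1130), down 90.8764 (V=40.6504). Price 17.8830; hedge Δ=-0.3959, bond B=62.2981.
  t=2,j=1: stock 198.0693 → up 283.2391 (V=0.0000), down 160.4361 (V=13.1130). Price 3.4390; hedge Δ=-0.1068, bond B=24.5891.
  t=2,j=2: stock 349.6779 → up 500.0394 (V=0.0000), down 283.2391 (V=0.0000). Price 0.0000; hedge Δ=0.0000, bond B=0.0000.
  t=1,j=0: stock 138.5100 → up 198.0693 (V=3.4390), down 112.1931 (V=17.8830). Price 6.5840; hedge Δ=-0.1682, bond B=29.8807.
  t=1,j=1: stock 244.5300 → up 349.6779 (V=0.0000), down 198.0693 (V=3.4390). Price 0.9019; hedge Δ=-0.0227, bond B=6.4488.
  t=0,j=0: stock 171.0000 → up 244.5300 (V=0.9019), down 138.5100 (V=6.5840). Price 2.2235; hedge Δ=-0.0536, bond B=11.3882.
Root portfolio cost Δ·171+B reproduces V0=2.2235.

(0,0): Delta=-0.0536 Bond=11.3882
(1,0): Delta=-0.1682 Bond=29.8807
(1,1): Delta=-0.0227 Bond=6.4488
(2,0): Delta=-0.3959 Bond=62.2981
(2,1): Delta=-0.1068 Bond=24.5891
(2,2): Delta=0.0000 Bond=0.0000
(3,0): Delta=0.0000 Bond=40.6504
(3,1): Delta=-0.5027 Bond=93.7582
(3,2): Delta=0.0000 Bond=0.0000
(3,3): Delta=0.0000 Bond=0.0000
V0=2.2235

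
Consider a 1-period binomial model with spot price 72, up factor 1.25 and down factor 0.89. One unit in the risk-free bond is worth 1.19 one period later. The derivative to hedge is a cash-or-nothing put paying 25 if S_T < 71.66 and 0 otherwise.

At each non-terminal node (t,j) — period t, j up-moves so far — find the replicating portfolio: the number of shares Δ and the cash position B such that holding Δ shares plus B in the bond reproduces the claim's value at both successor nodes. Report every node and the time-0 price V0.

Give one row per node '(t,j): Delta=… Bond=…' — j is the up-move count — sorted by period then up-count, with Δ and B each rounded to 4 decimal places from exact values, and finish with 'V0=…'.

(0,0): Delta=-0.9645 Bond=72.9458
V0=3.5014

The replicating-portfolio and risk-neutral prices coincide; use p* = (1.19−0.89)/(1.25−0.89) = 0.8333 for the latter.
Terminal payoffs: V(1,0)=25.0000, V(1,1)=0.0000
Node (0,0) S=72.0000: V=(p*·0.0000+(1−p*)·25.0000)/1.19=3.5014; Δ=(0.0000−25.0000)/(90.0000−64.0800)=-0.9645; B=V−Δ·S=72.9458
Self-financing check: at every node Δ·S+B equals the discounted successor values.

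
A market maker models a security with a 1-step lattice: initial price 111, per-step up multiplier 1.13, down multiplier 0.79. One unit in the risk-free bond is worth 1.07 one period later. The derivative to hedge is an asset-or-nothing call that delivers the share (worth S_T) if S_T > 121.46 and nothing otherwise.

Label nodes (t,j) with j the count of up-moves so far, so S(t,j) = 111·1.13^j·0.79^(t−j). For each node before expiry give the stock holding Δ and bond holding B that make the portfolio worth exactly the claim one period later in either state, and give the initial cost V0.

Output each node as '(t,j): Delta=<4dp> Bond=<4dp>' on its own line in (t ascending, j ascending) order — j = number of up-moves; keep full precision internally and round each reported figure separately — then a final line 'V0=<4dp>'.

Risk-neutral probability p* = (R−d)/(u−d) = (1.07−0.79)/(1.13−0.79) = 0.8235.
At expiry t=1: V(1,0)=0.0000, V(1,1)=125.4300
  t=0,j=0: stock 111.0000 → up 125.4300 (V=125.4300), down 87.6900 (V=0.0000). Price 96.5377; hedge Δ=3.3235, bond B=-272.3741.
Check: Δ(0,0)·S0 + B(0,0) = 96.5377 = V0.

(0,0): Delta=3.3235 Bond=-272.3741
V0=96.5377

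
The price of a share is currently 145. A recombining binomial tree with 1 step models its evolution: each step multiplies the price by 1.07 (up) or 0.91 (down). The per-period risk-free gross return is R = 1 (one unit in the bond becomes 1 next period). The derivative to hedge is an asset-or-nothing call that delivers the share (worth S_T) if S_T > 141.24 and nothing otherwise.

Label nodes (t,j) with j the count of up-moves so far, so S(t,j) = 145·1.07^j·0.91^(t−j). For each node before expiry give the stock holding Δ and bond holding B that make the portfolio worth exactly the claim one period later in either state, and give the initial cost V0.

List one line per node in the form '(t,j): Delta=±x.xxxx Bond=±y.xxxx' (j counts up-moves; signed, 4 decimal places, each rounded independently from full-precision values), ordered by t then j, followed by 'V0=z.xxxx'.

The replicating-portfolio and risk-neutral prices coincide; use p* = (1−0.91)/(1.07−0.91) = 0.5625 for the latter.
Terminal payoffs: V(1,0)=0.0000, V(1,1)=155.1500
  t=0,j=0: stock 145.0000 → up 155.1500 (V=155.1500), down 131.9500 (V=0.0000). Price 87.2719; hedge Δ=6.6875, bond B=-882.4156.
The time-0 hedge costs 87.2719, which is the no-arbitrage price.

(0,0): Delta=6.6875 Bond=-882.4156
V0=87.2719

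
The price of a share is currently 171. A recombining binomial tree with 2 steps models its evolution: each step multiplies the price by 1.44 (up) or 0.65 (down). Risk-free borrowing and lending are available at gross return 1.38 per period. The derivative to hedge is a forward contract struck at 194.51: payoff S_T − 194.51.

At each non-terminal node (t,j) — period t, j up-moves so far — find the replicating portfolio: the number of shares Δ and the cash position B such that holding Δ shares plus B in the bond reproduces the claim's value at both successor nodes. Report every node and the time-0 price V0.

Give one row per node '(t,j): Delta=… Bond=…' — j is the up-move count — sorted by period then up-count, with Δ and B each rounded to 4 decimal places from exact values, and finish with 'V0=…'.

(0,0): Delta=1.0000 Bond=-102.1372
(1,0): Delta=1.0000 Bond=-140.9493
(1,1): Delta=1.0000 Bond=-140.9493
V0=68.8628

Under the risk-neutral measure, an up-move has probability p* = (R−d)/(u−d) = 0.9241 and values discount at R = 1.38.
At expiry t=2: V(2,0)=-122.2625, V(2,1)=-34.4540, V(2,2)=160.0756
  t=1,j=0: stock 111.1500 → up 160.0560 (V=-34.4540), down 72.2475 (V=-122.2625). Price -29.7993; hedge Δ=1.0000, bond B=-140.9493.
  t=1,j=1: stock 246.2400 → up 354.5856 (V=160.0756), down 160.0560 (V=-34.4540). Price 105.2907; hedge Δ=1.0000, bond B=-140.9493.
  t=0,j=0: stock 171.0000 → up 246.2400 (V=105.2907), down 111.1500 (V=-29.7993). Price 68.8628; hedge Δ=1.0000, bond B=-102.1372.
Check: Δ(0,0)·S0 + B(0,0) = 68.8628 = V0.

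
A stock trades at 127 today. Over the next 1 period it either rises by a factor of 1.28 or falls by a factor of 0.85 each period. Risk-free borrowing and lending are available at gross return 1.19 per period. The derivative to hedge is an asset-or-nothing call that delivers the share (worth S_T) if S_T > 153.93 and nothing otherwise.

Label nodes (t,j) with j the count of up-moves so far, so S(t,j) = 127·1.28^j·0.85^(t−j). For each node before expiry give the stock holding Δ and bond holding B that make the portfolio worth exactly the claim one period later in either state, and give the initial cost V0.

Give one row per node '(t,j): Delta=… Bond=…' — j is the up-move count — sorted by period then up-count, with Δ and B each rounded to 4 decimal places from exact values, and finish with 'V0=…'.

(0,0): Delta=2.9767 Bond=-270.0332
V0=108.0133

Under the risk-neutral measure, an up-move has probability p* = (R−d)/(u−d) = 0.7907 and values discount at R = 1.19.
Payoff layer (t=1): V(1,0)=0.0000, V(1,1)=162.5600
Node (0,0) S=127.0000: V=(p*·162.5600+(1−p*)·0.0000)/1.19=108.0133; Δ=(162.5600−0.0000)/(162.5600−107.9500)=2.9767; B=V−Δ·S=-270.0332
Each (Δ,B) replicates both successor values, so the strategy is self-financing and V0 is arbitrage-free.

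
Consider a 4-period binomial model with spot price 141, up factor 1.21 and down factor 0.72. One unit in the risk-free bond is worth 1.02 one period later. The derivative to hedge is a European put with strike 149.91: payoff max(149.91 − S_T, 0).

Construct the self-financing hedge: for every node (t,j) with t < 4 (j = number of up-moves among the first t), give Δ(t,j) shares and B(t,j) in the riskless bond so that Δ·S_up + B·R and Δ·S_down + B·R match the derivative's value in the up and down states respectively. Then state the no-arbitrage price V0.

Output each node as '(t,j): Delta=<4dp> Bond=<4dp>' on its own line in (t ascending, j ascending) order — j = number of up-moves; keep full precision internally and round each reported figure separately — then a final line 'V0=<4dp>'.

The replicating-portfolio and risk-neutral prices coincide; use p* = (1.02−0.72)/(1.21−0.72) = 0.6122 for the latter.
Terminal payoffs: V(4,0)=112.0179, V(4,1)=86.2302, V(4,2)=42.8925, V(4,3)=0.0000, V(4,4)=0.0000
  t=3,j=0: stock 52.6280 → up 63.6798 (V=86.2302), down 37.8921 (V=112.0179). Price 94.3426; hedge Δ=-1.0000, bond B=146.9706.
  t=3,j=1: stock 88.4442 → up 107.0175 (V=42.8925), down 63.6798 (V=86.2302). Price 58.5264; hedge Δ=-1.0000, bond B=146.9706.
  t=3,j=2: stock 148.6354 → up 179.8489 (V=0.0000), down 107.0175 (V=42.8925). Price 16.3057; hedge Δ=-0.5889, bond B=103.8414.
  t=3,j=3: stock 249.7901 → up 302.2460 (V=0.0000), down 179.8489 (V=0.0000). Price 0.0000; hedge Δ=0.0000, bond B=0.0000.
  t=2,j=0: stock 73.0944 → up 88.4442 (V=58.5264), down 52.6280 (V=94.3426). Price 70.9944; hedge Δ=-1.0000, bond B=144.0888.
  t=2,j=1: stock 122.8392 → up 148.6354 (V=16.3057), down 88.4442 (V=58.5264). Price 32.0362; hedge Δ=-0.7014, bond B=118.2009.
  t=2,j=2: stock 206.4381 → up 249.7901 (V=0.0000), down 148.6354 (V=16.3057). Price 6.1986; hedge Δ=-0.1612, bond B=39.4755.
  t=1,j=0: stock 101.5200 → up 122.8392 (V=32.0362), down 73.0944 (V=70.9944). Price 46.2181; hedge Δ=-0.7832, bond B=125.7246.
  t=1,j=1: stock 170.6100 → up 206.4381 (V=6.1986), down 122.8392 (V=32.0362). Price 15.8993; hedge Δ=-0.3091, bond B=68.6291.
  t=0,j=0: stock 141.0000 → up 170.6100 (V=15.8993), down 101.5200 (V=46.2181). Price 27.1133; hedge Δ=-0.4388, bond B=88.9884.
Each (Δ,B) replicates both successor values, so the strategy is self-financing and V0 is arbitrage-free.

(0,0): Delta=-0.4388 Bond=88.9884
(1,0): Delta=-0.7832 Bond=125.7246
(1,1): Delta=-0.3091 Bond=68.6291
(2,0): Delta=-1.0000 Bond=144.0888
(2,1): Delta=-0.7014 Bond=118.2009
(2,2): Delta=-0.1612 Bond=39.4755
(3,0): Delta=-1.0000 Bond=146.9706
(3,1): Delta=-1.0000 Bond=146.9706
(3,2): Delta=-0.5889 Bond=103.8414
(3,3): Delta=0.0000 Bond=0.0000
V0=27.1133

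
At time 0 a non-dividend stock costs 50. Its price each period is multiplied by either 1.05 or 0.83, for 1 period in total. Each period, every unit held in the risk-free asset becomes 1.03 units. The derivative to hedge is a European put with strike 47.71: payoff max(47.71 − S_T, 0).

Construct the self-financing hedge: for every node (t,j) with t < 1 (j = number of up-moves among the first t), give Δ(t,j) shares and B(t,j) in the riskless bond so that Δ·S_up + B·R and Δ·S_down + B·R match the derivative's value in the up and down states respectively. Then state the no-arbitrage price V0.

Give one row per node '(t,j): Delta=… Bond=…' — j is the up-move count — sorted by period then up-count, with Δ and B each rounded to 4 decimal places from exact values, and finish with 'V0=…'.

No-arbitrage ⇒ martingale measure with p* = (R−d)/(u−d) = 0.9091.
At expiry t=1: V(1,0)=6.2100, V(1,1)=0.0000
(0,0): S=50.0000. Δ = (V_up−V_dn)/(S_up−S_dn) = (0.0000−6.2100)/(52.5000−41.5000) = -0.5645. V = [p*·0.0000 + (1−p*)·6.2100]/1.03 = 0.5481. B = V − Δ·S = 28.7754.
Each (Δ,B) replicates both successor values, so the strategy is self-financing and V0 is arbitrage-free.

(0,0): Delta=-0.5645 Bond=28.7754
V0=0.5481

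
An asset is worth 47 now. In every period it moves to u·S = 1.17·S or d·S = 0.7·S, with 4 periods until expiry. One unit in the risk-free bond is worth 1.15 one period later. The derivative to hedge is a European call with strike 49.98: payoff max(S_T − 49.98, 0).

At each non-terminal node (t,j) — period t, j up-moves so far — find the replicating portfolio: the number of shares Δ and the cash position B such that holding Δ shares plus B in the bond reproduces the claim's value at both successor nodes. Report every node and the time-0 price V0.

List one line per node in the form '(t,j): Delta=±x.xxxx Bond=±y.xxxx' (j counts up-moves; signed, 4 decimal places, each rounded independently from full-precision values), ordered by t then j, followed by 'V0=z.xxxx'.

Under the risk-neutral measure, an up-move has probability p* = (R−d)/(u−d) = 0.9574 and values discount at R = 1.15.
Terminal values V(4,·): V(4,0)=0.0000, V(4,1)=0.0000, V(4,2)=0.0000, V(4,3)=2.7131, V(4,4)=38.0927
  t=3,j=0: stock 16.1210 → up 18.8616 (V=0.0000), down 11.2847 (V=0.0000). Price 0.0000; hedge Δ=0.0000, bond B=0.0000.
  t=3,j=1: stock 26.9451 → up 31.5258 (V=0.0000), down 18.8616 (V=0.0000). Price 0.0000; hedge Δ=0.0000, bond B=0.0000.
  t=3,j=2: stock 45.0368 → up 52.6931 (V=2.7131), down 31.5258 (V=0.0000). Price 2.2588; hedge Δ=0.1282, bond B=-3.5137.
  t=3,j=3: stock 75.2758 → up 88.0727 (V=38.0927), down 52.6931 (V=2.7131). Price 31.8149; hedge Δ=1.0000, bond B=-43.4609.
  t=2,j=0: stock 23.0300 → up 26.9451 (V=0.0000), down 16.1210 (V=0.0000). Price 0.0000; hedge Δ=0.0000, bond B=0.0000.
  t=2,j=1: stock 38.4930 → up 45.0368 (V=2.2588), down 26.9451 (V=0.0000). Price 1.8806; hedge Δ=0.1249, bond B=-2.9254.
  t=2,j=2: stock 64.3383 → up 75.2758 (V=31.8149), down 45.0368 (V=2.2588). Price 26.5715; hedge Δ=0.9774, bond B=-36.3139.
  t=1,j=0: stock 32.9000 → up 38.4930 (V=1.8806), down 23.0300 (V=0.0000). Price 1.5657; hedge Δ=0.1216, bond B=-2.4355.
  t=1,j=1: stock 54.9900 → up 64.3383 (V=26.5715), down 38.4930 (V=1.8806). Price 22.1920; hedge Δ=0.9553, bond B=-30.3418.
  t=0,j=0: stock 47.0000 → up 54.9900 (V=22.1920), down 32.9000 (V=1.5657). Price 18.5342; hedge Δ=0.9337, bond B=-25.3516.
Root portfolio cost Δ·47+B reproduces V0=18.5342.

(0,0): Delta=0.9337 Bond=-25.3516
(1,0): Delta=0.1216 Bond=-2.4355
(1,1): Delta=0.9553 Bond=-30.3418
(2,0): Delta=0.0000 Bond=0.0000
(2,1): Delta=0.1249 Bond=-2.9254
(2,2): Delta=0.9774 Bond=-36.3139
(3,0): Delta=0.0000 Bond=0.0000
(3,1): Delta=0.0000 Bond=0.0000
(3,2): Delta=0.1282 Bond=-3.5137
(3,3): Delta=1.0000 Bond=-43.4609
V0=18.5342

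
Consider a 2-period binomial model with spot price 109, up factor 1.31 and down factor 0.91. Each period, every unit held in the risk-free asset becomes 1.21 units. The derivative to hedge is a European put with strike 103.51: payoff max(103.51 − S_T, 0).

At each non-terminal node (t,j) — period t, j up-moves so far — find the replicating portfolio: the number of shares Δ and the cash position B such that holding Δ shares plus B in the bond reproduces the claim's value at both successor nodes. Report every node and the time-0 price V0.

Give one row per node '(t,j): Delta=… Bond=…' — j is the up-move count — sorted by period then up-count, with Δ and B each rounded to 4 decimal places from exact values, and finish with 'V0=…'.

The replicating-portfolio and risk-neutral prices coincide; use p* = (1.21−0.91)/(1.31−0.91) = 0.7500 for the latter.
Terminal payoffs: V(2,0)=13.2471, V(2,1)=0.0000, V(2,2)=0.0000
(1,0): S=99.1900. Δ = (V_up−V_dn)/(S_up−S_dn) = (0.0000−13.2471)/(129.9389−90.2629) = -0.3339. V = [p*·0.0000 + (1−p*)·13.2471]/1.21 = 2.7370. B = V − Δ·S = 35.8548.
(1,1): S=142.7900. Δ = (V_up−V_dn)/(S_up−S_dn) = (0.0000−0.0000)/(187.0549−129.9389) = 0.0000. V = [p*·0.0000 + (1−p*)·0.0000]/1.21 = 0.0000. B = V − Δ·S = 0.0000.
(0,0): S=109.0000. Δ = (V_up−V_dn)/(S_up−S_dn) = (0.0000−2.7370)/(142.7900−99.1900) = -0.0628. V = [p*·0.0000 + (1−p*)·2.7370]/1.21 = 0.5655. B = V − Δ·S = 7.4080.
Self-financing check: at every node Δ·S+B equals the discounted successor values.

(0,0): Delta=-0.0628 Bond=7.4080
(1,0): Delta=-0.3339 Bond=35.8548
(1,1): Delta=0.0000 Bond=0.0000
V0=0.5655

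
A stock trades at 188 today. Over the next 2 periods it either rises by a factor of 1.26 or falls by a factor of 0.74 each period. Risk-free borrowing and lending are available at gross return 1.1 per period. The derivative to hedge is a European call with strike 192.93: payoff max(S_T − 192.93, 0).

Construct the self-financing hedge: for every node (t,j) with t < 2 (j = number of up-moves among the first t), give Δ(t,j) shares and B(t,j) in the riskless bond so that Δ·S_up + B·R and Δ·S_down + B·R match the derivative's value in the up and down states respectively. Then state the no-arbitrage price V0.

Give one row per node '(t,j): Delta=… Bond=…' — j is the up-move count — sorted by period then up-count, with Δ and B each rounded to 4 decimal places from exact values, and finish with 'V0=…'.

(0,0): Delta=0.6794 Bond=-85.9319
(1,0): Delta=0.0000 Bond=0.0000
(1,1): Delta=0.8568 Bond=-136.5362
V0=41.8047

Since d<R<u, set p* = (R−d)/(u−d) = 0.6923; price each node as the discounted p*-expectation of its children.
Terminal payoffs: V(2,0)=0.0000, V(2,1)=0.0000, V(2,2)=105.5388
  t=1,j=0: stock 139.1200 → up 175.2912 (V=0.0000), down 102.9488 (V=0.0000). Price 0.0000; hedge Δ=0.0000, bond B=0.0000.
  t=1,j=1: stock 236.8800 → up 298.4688 (V=105.5388), down 175.2912 (V=0.0000). Price 66.4230; hedge Δ=0.8568, bond B=-136.5362.
  t=0,j=0: stock 188.0000 → up 236.8800 (V=66.4230), down 139.1200 (V=0.0000). Price 41.8047; hedge Δ=0.6794, bond B=-85.9319.
The time-0 hedge costs 41.8047, which is the no-arbitrage price.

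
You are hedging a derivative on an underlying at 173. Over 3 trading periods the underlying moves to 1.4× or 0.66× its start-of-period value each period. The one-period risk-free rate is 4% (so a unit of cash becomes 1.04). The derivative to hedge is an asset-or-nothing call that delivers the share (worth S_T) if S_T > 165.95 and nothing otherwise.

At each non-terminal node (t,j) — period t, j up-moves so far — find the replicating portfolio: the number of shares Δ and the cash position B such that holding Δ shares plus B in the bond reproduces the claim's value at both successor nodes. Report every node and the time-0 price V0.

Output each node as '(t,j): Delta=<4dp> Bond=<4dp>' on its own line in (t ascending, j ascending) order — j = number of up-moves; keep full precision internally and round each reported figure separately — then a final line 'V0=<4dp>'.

(0,0): Delta=1.2854 Bond=-88.6566
(1,0): Delta=1.3078 Bond=-94.7640
(1,1): Delta=1.2754 Bond=-89.7765
(2,0): Delta=0.0000 Bond=0.0000
(2,1): Delta=1.8919 Bond=-191.9221
(2,2): Delta=1.0000 Bond=0.0000
V0=133.7130

No-arbitrage ⇒ martingale measure with p* = (R−d)/(u−d) = 0.5135.
Terminal values V(3,·): V(3,0)=0.0000, V(3,1)=0.0000, V(3,2)=223.7928, V(3,3)=474.7120
(2,0): S=75.3588. Δ = (V_up−V_dn)/(S_up−S_dn) = (0.0000−0.0000)/(105.5023−49.7368) = 0.0000. V = [p*·0.0000 + (1−p*)·0.0000]/1.04 = 0.0000. B = V − Δ·S = 0.0000.
(2,1): S=159.8520. Δ = (V_up−V_dn)/(S_up−S_dn) = (223.7928−0.0000)/(223.7928−105.5023) = 1.8919. V = [p*·223.7928 + (1−p*)·0.0000]/1.04 = 110.5006. B = V − Δ·S = -191.9221.
(2,2): S=339.0800. Δ = (V_up−V_dn)/(S_up−S_dn) = (474.7120−223.7928)/(474.7120−223.7928) = 1.0000. V = [p*·474.7120 + (1−p*)·223.7928]/1.04 = 339.0800. B = V − Δ·S = 0.0000.
(1,0): S=114.1800. Δ = (V_up−V_dn)/(S_up−S_dn) = (110.5006−0.0000)/(159.8520−75.3588) = 1.3078. V = [p*·110.5006 + (1−p*)·0.0000]/1.04 = 54.5611. B = V − Δ·S = -94.7640.
(1,1): S=242.2000. Δ = (V_up−V_dn)/(S_up−S_dn) = (339.0800−110.5006)/(339.0800−159.8520) = 1.2754. V = [p*·339.0800 + (1−p*)·110.5006]/1.04 = 219.1146. B = V − Δ·S = -89.7765.
(0,0): S=173.0000. Δ = (V_up−V_dn)/(S_up−S_dn) = (219.1146−54.5611)/(242.2000−114.1800) = 1.2854. V = [p*·219.1146 + (1−p*)·54.5611]/1.04 = 133.7130. B = V − Δ·S = -88.6566.
Self-financing check: at every node Δ·S+B equals the discounted successor values.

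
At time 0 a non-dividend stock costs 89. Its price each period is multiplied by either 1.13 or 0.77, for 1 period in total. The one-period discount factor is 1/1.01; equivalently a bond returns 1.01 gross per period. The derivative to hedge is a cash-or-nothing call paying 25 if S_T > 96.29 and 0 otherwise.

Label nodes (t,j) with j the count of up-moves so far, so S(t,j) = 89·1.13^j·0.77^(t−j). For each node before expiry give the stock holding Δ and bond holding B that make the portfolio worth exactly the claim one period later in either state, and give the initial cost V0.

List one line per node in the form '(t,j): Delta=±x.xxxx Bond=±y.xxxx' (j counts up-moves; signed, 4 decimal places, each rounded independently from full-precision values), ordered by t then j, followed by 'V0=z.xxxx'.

No-arbitrage ⇒ martingale measure with p* = (R−d)/(u−d) = 0.6667.
Payoff layer (t=1): V(1,0)=0.0000, V(1,1)=25.0000
Node (0,0) S=89.0000: V=(p*·25.0000+(1−p*)·0.0000)/1.01=16.5017; Δ=(25.0000−0.0000)/(100.5700−68.5300)=0.7803; B=V−Δ·S=-52.9428
Check: Δ(0,0)·S0 + B(0,0) = 16.5017 = V0.

(0,0): Delta=0.7803 Bond=-52.9428
V0=16.5017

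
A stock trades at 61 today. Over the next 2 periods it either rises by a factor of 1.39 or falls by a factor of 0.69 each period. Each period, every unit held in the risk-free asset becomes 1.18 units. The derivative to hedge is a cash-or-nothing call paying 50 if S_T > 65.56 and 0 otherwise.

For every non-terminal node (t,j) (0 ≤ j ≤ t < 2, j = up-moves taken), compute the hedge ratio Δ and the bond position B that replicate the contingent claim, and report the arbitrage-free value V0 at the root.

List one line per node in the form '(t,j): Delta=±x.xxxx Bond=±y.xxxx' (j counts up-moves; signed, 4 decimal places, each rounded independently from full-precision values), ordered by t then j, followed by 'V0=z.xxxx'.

Risk-neutral probability p* = (R−d)/(u−d) = (1.18−0.69)/(1.39−0.69) = 0.7000.
Payoff layer (t=2): V(2,0)=0.0000, V(2,1)=0.0000, V(2,2)=50.0000
  t=1,j=0: stock 42.0900 → up 58.5051 (V=0.0000), down 29.0421 (V=0.0000). Price 0.0000; hedge Δ=0.0000, bond B=0.0000.
  t=1,j=1: stock 84.7900 → up 117.8581 (V=50.0000), down 58.5051 (V=0.0000). Price 29.6610; hedge Δ=0.8424, bond B=-41.7676.
  t=0,j=0: stock 61.0000 → up 84.7900 (V=29.6610), down 42.0900 (V=0.0000). Price 17.5955; hedge Δ=0.6946, bond B=-24.7774.
Self-financing check: at every node Δ·S+B equals the discounted successor values.

(0,0): Delta=0.6946 Bond=-24.7774
(1,0): Delta=0.0000 Bond=0.0000
(1,1): Delta=0.8424 Bond=-41.7676
V0=17.5955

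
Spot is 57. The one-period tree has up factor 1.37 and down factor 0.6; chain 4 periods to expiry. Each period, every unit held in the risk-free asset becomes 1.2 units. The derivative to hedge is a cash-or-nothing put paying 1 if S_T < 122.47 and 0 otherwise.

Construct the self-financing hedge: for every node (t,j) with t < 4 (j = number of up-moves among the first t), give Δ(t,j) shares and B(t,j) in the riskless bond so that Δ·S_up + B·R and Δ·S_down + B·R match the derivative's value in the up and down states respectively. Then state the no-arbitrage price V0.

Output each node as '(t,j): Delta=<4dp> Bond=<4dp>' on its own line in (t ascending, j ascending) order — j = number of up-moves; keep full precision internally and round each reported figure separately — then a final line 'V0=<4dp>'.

(0,0): Delta=-0.0062 Bond=0.6600
(1,0): Delta=0.0000 Bond=0.5787
(1,1): Delta=-0.0070 Bond=0.8525
(2,0): Delta=0.0000 Bond=0.6944
(2,1): Delta=0.0000 Bond=0.6944
(2,2): Delta=-0.0079 Bond=1.1161
(3,0): Delta=0.0000 Bond=0.8333
(3,1): Delta=0.0000 Bond=0.8333
(3,2): Delta=0.0000 Bond=0.8333
(3,3): Delta=-0.0089 Bond=1.4827
V0=0.3045

No-arbitrage ⇒ martingale measure with p* = (R−d)/(u−d) = 0.7792.
Terminal payoffs: V(4,0)=1.0000, V(4,1)=1.0000, V(4,2)=1.0000, V(4,3)=1.0000, V(4,4)=0.0000
  t=3,j=0: stock 12.3120 → up 16.8674 (V=1.0000), down 7.3872 (V=1.0000). Price 0.8333; hedge Δ=0.0000, bond B=0.8333.
  t=3,j=1: stock 28.1124 → up 38.5140 (V=1.0000), down 16.8674 (V=1.0000). Price 0.8333; hedge Δ=0.0000, bond B=0.8333.
  t=3,j=2: stock 64.1900 → up 87.9403 (V=1.0000), down 38.5140 (V=1.0000). Price 0.8333; hedge Δ=0.0000, bond B=0.8333.
  t=3,j=3: stock 146.5671 → up 200.7970 (V=0.0000), down 87.9403 (V=1.0000). Price 0.1840; hedge Δ=-0.0089, bond B=1.4827.
  t=2,j=0: stock 20.5200 → up 28.1124 (V=0.8333), down 12.3120 (V=0.8333). Price 0.6944; hedge Δ=0.0000, bond B=0.6944.
  t=2,j=1: stock 46.8540 → up 64.1900 (V=0.8333), down 28.1124 (V=0.8333). Price 0.6944; hedge Δ=0.0000, bond B=0.6944.
  t=2,j=2: stock 106.9833 → up 146.5671 (V=0.1840), down 64.1900 (V=0.8333). Price 0.2728; hedge Δ=-0.0079, bond B=1.1161.
  t=1,j=0: stock 34.2000 → up 46.8540 (V=0.6944), down 20.5200 (V=0.6944). Price 0.5787; hedge Δ=0.0000, bond B=0.5787.
  t=1,j=1: stock 78.0900 → up 106.9833 (V=0.2728), down 46.8540 (V=0.6944). Price 0.3049; hedge Δ=-0.0070, bond B=0.8525.
  t=0,j=0: stock 57.0000 → up 78.0900 (V=0.3049), down 34.2000 (V=0.5787). Price 0.3045; hedge Δ=-0.0062, bond B=0.6600.
Root portfolio cost Δ·57+B reproduces V0=0.3045.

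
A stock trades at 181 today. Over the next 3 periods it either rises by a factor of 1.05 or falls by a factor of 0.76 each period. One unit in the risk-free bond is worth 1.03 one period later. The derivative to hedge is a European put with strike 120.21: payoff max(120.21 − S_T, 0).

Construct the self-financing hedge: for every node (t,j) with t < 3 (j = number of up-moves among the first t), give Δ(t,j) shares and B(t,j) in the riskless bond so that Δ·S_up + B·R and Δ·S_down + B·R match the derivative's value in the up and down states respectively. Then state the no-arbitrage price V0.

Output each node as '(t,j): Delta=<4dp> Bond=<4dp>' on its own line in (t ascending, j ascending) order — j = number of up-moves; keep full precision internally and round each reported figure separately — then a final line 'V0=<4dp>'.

(0,0): Delta=-0.0267 Bond=4.9643
(1,0): Delta=-0.2874 Bond=40.9782
(1,1): Delta=-0.0127 Bond=2.4566
(2,0): Delta=-1.0000 Bond=116.7087
(2,1): Delta=-0.2492 Bond=36.6889
(2,2): Delta=0.0000 Bond=0.0000
V0=0.1391

Under the risk-neutral measure, an up-move has probability p* = (R−d)/(u−d) = 0.9310 and values discount at R = 1.03.
At expiry t=3: V(3,0)=40.7553, V(3,1)=10.4371, V(3,2)=0.0000, V(3,3)=0.0000
Node (2,0) S=104.5456: V=(p*·10.4371+(1−p*)·40.7553)/1.03=12.1631; Δ=(10.4371−40.7553)/(109.7729−79.4547)=-1.0000; B=V−Δ·S=116.7087
Node (2,1) S=144.4380: V=(p*·0.0000+(1−p*)·10.4371)/1.03=0.6988; Δ=(0.0000−10.4371)/(151.6599−109.7729)=-0.2492; B=V−Δ·S=36.6889
Node (2,2) S=199.5525: V=(p*·0.0000+(1−p*)·0.0000)/1.03=0.0000; Δ=(0.0000−0.0000)/(209.5301−151.6599)=0.0000; B=V−Δ·S=0.0000
Node (1,0) S=137.5600: V=(p*·0.6988+(1−p*)·12.1631)/1.03=1.4461; Δ=(0.6988−12.1631)/(144.4380−104.5456)=-0.2874; B=V−Δ·S=40.9782
Node (1,1) S=190.0500: V=(p*·0.0000+(1−p*)·0.6988)/1.03=0.0468; Δ=(0.0000−0.6988)/(199.5525−144.4380)=-0.0127; B=V−Δ·S=2.4566
Node (0,0) S=181.0000: V=(p*·0.0468+(1−p*)·1.4461)/1.03=0.1391; Δ=(0.0468−1.4461)/(190.0500−137.5600)=-0.0267; B=V−Δ·S=4.9643
The time-0 hedge costs 0.1391, which is the no-arbitrage price.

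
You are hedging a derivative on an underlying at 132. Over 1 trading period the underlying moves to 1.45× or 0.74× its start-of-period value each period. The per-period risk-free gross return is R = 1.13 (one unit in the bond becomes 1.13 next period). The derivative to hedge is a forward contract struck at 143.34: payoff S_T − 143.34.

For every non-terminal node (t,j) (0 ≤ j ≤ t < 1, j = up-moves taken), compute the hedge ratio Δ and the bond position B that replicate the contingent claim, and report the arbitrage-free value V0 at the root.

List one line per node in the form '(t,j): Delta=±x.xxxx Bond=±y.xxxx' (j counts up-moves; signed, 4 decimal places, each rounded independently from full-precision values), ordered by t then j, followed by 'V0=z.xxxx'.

(0,0): Delta=1.0000 Bond=-126.8496
V0=5.1504

The replicating-portfolio and risk-neutral prices coincide; use p* = (1.13−0.74)/(1.45−0.74) = 0.5493 for the latter.
Payoff layer (t=1): V(1,0)=-45.6600, V(1,1)=48.0600
  t=0,j=0: stock 132.0000 → up 191.4000 (V=48.0600), down 97.6800 (V=-45.6600). Price 5.1504; hedge Δ=1.0000, bond B=-126.8496.
Each (Δ,B) replicates both successor values, so the strategy is self-financing and V0 is arbitrage-free.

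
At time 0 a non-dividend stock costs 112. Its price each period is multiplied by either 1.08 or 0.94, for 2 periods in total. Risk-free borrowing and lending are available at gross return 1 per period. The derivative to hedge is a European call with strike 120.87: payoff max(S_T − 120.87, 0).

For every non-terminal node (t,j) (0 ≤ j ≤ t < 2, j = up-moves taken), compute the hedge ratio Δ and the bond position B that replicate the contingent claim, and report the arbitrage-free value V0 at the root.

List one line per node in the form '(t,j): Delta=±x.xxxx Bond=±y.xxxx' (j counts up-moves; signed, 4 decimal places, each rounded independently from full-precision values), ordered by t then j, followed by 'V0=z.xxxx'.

Risk-neutral probability p* = (R−d)/(u−d) = (1−0.94)/(1.08−0.94) = 0.4286.
Payoff layer (t=2): V(2,0)=0.0000, V(2,1)=0.0000, V(2,2)=9.7668
Node (1,0) S=105.2800: V=(p*·0.0000+(1−p*)·0.0000)/1=0.0000; Δ=(0.0000−0.0000)/(113.7024−98.9632)=0.0000; B=V−Δ·S=0.0000
Node (1,1) S=120.9600: V=(p*·9.7668+(1−p*)·0.0000)/1=4.1858; Δ=(9.7668−0.0000)/(130.6368−113.7024)=0.5767; B=V−Δ·S=-65.5771
Node (0,0) S=112.0000: V=(p*·4.1858+(1−p*)·0.0000)/1=1.7939; Δ=(4.1858−0.0000)/(120.9600−105.2800)=0.2669; B=V−Δ·S=-28.1045
The time-0 hedge costs 1.7939, which is the no-arbitrage price.

(0,0): Delta=0.2669 Bond=-28.1045
(1,0): Delta=0.0000 Bond=0.0000
(1,1): Delta=0.5767 Bond=-65.5771
V0=1.7939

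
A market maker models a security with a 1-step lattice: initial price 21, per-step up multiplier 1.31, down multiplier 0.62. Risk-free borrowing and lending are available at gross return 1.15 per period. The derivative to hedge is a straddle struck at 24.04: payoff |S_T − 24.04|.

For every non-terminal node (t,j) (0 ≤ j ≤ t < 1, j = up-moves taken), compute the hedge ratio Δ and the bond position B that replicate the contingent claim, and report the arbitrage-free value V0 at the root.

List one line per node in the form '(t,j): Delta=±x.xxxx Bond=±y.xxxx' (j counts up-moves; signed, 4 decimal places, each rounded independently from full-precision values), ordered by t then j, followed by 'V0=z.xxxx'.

The replicating-portfolio and risk-neutral prices coincide; use p* = (1.15−0.62)/(1.31−0.62) = 0.7681 for the latter.
Payoff layer (t=1): V(1,0)=11.0200, V(1,1)=3.4700
(0,0): S=21.0000. Δ = (V_up−V_dn)/(S_up−S_dn) = (3.4700−11.0200)/(27.5100−13.0200) = -0.5210. V = [p*·3.4700 + (1−p*)·11.0200]/1.15 = 4.5398. B = V − Δ·S = 15.4818.
Check: Δ(0,0)·S0 + B(0,0) = 4.5398 = V0.

(0,0): Delta=-0.5210 Bond=15.4818
V0=4.5398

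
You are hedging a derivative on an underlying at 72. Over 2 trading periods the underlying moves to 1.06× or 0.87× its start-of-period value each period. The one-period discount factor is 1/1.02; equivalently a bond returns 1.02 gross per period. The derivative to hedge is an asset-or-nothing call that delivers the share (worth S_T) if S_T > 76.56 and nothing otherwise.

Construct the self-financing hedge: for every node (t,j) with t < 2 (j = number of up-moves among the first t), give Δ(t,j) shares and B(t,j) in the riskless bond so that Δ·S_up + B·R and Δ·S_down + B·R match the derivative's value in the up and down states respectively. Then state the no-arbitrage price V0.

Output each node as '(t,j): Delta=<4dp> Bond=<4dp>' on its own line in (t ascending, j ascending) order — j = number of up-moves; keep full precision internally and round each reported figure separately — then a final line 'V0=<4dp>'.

Risk-neutral probability p* = (R−d)/(u−d) = (1.02−0.87)/(1.06−0.87) = 0.7895.
Terminal values V(2,·): V(2,0)=0.0000, V(2,1)=0.0000, V(2,2)=80.8992
(1,0): S=62.6400. Δ = (V_up−V_dn)/(S_up−S_dn) = (0.0000−0.0000)/(66.3984−54.4968) = 0.0000. V = [p*·0.0000 + (1−p*)·0.0000]/1.02 = 0.0000. B = V − Δ·S = 0.0000.
(1,1): S=76.3200. Δ = (V_up−V_dn)/(S_up−S_dn) = (80.8992−0.0000)/(80.8992−66.3984) = 5.5789. V = [p*·80.8992 + (1−p*)·0.0000]/1.02 = 62.6155. B = V − Δ·S = -363.1698.
(0,0): S=72.0000. Δ = (V_up−V_dn)/(S_up−S_dn) = (62.6155−0.0000)/(76.3200−62.6400) = 4.5772. V = [p*·62.6155 + (1−p*)·0.0000]/1.02 = 48.4640. B = V − Δ·S = -281.0912.
The time-0 hedge costs 48.4640, which is the no-arbitrage price.

(0,0): Delta=4.5772 Bond=-281.0912
(1,0): Delta=0.0000 Bond=0.0000
(1,1): Delta=5.5789 Bond=-363.1698
V0=48.4640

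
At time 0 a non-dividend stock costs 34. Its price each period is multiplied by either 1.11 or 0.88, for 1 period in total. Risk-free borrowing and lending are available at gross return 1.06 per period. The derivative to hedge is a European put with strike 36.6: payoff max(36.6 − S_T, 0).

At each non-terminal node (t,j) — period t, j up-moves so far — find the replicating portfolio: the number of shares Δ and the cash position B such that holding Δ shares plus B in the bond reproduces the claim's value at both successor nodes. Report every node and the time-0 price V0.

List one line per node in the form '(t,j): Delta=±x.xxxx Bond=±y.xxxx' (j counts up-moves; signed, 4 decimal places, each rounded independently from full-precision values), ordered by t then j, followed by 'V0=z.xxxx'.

(0,0): Delta=-0.8542 Bond=30.4135
V0=1.3700

Since d<R<u, set p* = (R−d)/(u−d) = 0.7826; price each node as the discounted p*-expectation of its children.
Terminal values V(1,·): V(1,0)=6.6800, V(1,1)=0.0000
  t=0,j=0: stock 34.0000 → up 37.7400 (V=0.0000), down 29.9200 (V=6.6800). Price 1.3700; hedge Δ=-0.8542, bond B=30.4135.
Root portfolio cost Δ·34+B reproduces V0=1.3700.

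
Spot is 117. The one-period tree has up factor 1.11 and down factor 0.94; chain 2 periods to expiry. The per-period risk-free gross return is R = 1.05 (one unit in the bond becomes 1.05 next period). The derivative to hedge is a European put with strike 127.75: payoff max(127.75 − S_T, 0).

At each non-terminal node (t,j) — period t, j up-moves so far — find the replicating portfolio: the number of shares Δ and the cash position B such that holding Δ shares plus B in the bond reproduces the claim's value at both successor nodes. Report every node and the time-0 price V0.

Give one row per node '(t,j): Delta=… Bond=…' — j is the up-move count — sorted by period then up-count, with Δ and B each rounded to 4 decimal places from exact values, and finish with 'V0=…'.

Risk-neutral probability p* = (R−d)/(u−d) = (1.05−0.94)/(1.11−0.94) = 0.6471.
Terminal payoffs: V(2,0)=24.3688, V(2,1)=5.6722, V(2,2)=0.0000
  t=1,j=0: stock 109.9800 → up 122.0778 (V=5.6722), down 103.3812 (V=24.3688). Price 11.6867; hedge Δ=-1.0000, bond B=121.6667.
  t=1,j=1: stock 129.8700 → up 144.1557 (V=0.0000), down 122.0778 (V=5.6722). Price 1.9066; hedge Δ=-0.2569, bond B=35.2725.
  t=0,j=0: stock 117.0000 → up 129.8700 (V=1.9066), down 109.9800 (V=11.6867). Price 5.1032; hedge Δ=-0.4917, bond B=62.6329.
Self-financing check: at every node Δ·S+B equals the discounted successor values.

(0,0): Delta=-0.4917 Bond=62.6329
(1,0): Delta=-1.0000 Bond=121.6667
(1,1): Delta=-0.2569 Bond=35.2725
V0=5.1032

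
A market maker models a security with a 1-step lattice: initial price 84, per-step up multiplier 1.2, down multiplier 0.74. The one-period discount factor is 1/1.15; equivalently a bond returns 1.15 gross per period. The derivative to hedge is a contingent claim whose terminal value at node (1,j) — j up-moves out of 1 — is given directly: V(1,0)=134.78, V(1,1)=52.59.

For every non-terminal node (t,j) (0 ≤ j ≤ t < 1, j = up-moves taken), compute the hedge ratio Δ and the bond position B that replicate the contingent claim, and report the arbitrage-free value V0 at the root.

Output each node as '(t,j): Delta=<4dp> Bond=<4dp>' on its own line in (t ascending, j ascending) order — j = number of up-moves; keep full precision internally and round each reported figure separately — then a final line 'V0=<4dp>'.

(0,0): Delta=-2.1271 Bond=232.1728
V0=53.4989

Risk-neutral probability p* = (R−d)/(u−d) = (1.15−0.74)/(1.2−0.74) = 0.8913.
At expiry t=1: V(1,0)=134.7800, V(1,1)=52.5900
Node (0,0) S=84.0000: V=(p*·52.5900+(1−p*)·134.7800)/1.15=53.4989; Δ=(52.5900−134.7800)/(100.8000−62.1600)=-2.1271; B=V−Δ·S=232.1728
Each (Δ,B) replicates both successor values, so the strategy is self-financing and V0 is arbitrage-free.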